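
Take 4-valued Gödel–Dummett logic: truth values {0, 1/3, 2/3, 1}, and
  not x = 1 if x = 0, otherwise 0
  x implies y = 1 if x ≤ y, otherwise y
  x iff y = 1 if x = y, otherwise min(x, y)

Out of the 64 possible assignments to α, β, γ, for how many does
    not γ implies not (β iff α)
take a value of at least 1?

54

value 1: 54 assignments (counts)
value 0: 10 assignments
So 54 of the 64 assignments meet the threshold.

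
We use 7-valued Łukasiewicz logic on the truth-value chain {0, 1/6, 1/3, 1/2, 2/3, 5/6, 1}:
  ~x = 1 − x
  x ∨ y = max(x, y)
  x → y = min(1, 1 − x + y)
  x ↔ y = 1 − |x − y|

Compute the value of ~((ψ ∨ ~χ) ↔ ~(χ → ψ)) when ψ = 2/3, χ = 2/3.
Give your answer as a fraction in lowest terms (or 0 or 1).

~χ = ~2/3 = 1/3
ψ ∨ ~χ = 2/3 ∨ 1/3 = 2/3
χ → ψ = 2/3 → 2/3 = 1
~(χ → ψ) = ~1 = 0
(ψ ∨ ~χ) ↔ ~(χ → ψ) = 2/3 ↔ 0 = 1/3
~((ψ ∨ ~χ) ↔ ~(χ → ψ)) = ~1/3 = 2/3

2/3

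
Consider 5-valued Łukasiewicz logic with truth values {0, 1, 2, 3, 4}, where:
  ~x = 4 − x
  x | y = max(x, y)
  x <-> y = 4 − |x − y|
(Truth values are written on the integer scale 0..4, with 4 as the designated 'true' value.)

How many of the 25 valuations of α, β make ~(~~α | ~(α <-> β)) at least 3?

5

value 4: 1 assignment (counts)
value 3: 4 assignments (counts)
value 2: 7 assignments
value 1: 7 assignments
value 0: 6 assignments
So 5 of the 25 assignments meet the threshold.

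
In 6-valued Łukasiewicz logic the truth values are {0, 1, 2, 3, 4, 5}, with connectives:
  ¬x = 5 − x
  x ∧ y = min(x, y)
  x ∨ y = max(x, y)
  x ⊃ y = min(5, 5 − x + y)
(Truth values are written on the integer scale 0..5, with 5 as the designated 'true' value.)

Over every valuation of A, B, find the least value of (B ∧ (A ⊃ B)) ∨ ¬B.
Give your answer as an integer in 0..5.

Take A = 0, B = 2:
A ⊃ B = 0 ⊃ 2 = 5
B ∧ (A ⊃ B) = 2 ∧ 5 = 2
¬B = ¬2 = 3
(B ∧ (A ⊃ B)) ∨ ¬B = 2 ∨ 3 = 3
No assignment yields a value below 3, so this is the minimum.

3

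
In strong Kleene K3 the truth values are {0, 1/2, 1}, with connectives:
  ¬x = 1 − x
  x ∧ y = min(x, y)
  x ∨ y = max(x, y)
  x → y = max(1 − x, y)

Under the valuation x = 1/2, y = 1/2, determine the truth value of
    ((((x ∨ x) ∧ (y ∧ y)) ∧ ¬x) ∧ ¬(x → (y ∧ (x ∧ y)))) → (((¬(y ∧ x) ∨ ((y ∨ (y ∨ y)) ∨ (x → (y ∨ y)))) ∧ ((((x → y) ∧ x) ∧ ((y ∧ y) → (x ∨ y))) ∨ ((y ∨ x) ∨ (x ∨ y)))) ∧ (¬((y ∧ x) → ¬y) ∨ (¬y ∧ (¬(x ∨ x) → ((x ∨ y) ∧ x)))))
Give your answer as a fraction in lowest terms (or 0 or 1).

1/2

x ∨ x = 1/2 ∨ 1/2 = 1/2
y ∧ y = 1/2 ∧ 1/2 = 1/2
(x ∨ x) ∧ (y ∧ y) = 1/2 ∧ 1/2 = 1/2
¬x = ¬1/2 = 1/2
((x ∨ x) ∧ (y ∧ y)) ∧ ¬x = 1/2 ∧ 1/2 = 1/2
x ∧ y = 1/2 ∧ 1/2 = 1/2
y ∧ (x ∧ y) = 1/2 ∧ 1/2 = 1/2
x → (y ∧ (x ∧ y)) = 1/2 → 1/2 = 1/2
¬(x → (y ∧ (x ∧ y))) = ¬1/2 = 1/2
(((x ∨ x) ∧ (y ∧ y)) ∧ ¬x) ∧ ¬(x → (y ∧ (x ∧ y))) = 1/2 ∧ 1/2 = 1/2
y ∧ x = 1/2 ∧ 1/2 = 1/2
¬(y ∧ x) = ¬1/2 = 1/2
y ∨ y = 1/2 ∨ 1/2 = 1/2
y ∨ (y ∨ y) = 1/2 ∨ 1/2 = 1/2
y ∨ y = 1/2 ∨ 1/2 = 1/2
x → (y ∨ y) = 1/2 → 1/2 = 1/2
(y ∨ (y ∨ y)) ∨ (x → (y ∨ y)) = 1/2 ∨ 1/2 = 1/2
¬(y ∧ x) ∨ ((y ∨ (y ∨ y)) ∨ (x → (y ∨ y))) = 1/2 ∨ 1/2 = 1/2
x → y = 1/2 → 1/2 = 1/2
(x → y) ∧ x = 1/2 ∧ 1/2 = 1/2
y ∧ y = 1/2 ∧ 1/2 = 1/2
x ∨ y = 1/2 ∨ 1/2 = 1/2
(y ∧ y) → (x ∨ y) = 1/2 → 1/2 = 1/2
((x → y) ∧ x) ∧ ((y ∧ y) → (x ∨ y)) = 1/2 ∧ 1/2 = 1/2
y ∨ x = 1/2 ∨ 1/2 = 1/2
x ∨ y = 1/2 ∨ 1/2 = 1/2
(y ∨ x) ∨ (x ∨ y) = 1/2 ∨ 1/2 = 1/2
(((x → y) ∧ x) ∧ ((y ∧ y) → (x ∨ y))) ∨ ((y ∨ x) ∨ (x ∨ y)) = 1/2 ∨ 1/2 = 1/2
(¬(y ∧ x) ∨ ((y ∨ (y ∨ y)) ∨ (x → (y ∨ y)))) ∧ ((((x → y) ∧ x) ∧ ((y ∧ y) → (x ∨ y))) ∨ ((y ∨ x) ∨ (x ∨ y))) = 1/2 ∧ 1/2 = 1/2
y ∧ x = 1/2 ∧ 1/2 = 1/2
¬y = ¬1/2 = 1/2
(y ∧ x) → ¬y = 1/2 → 1/2 = 1/2
¬((y ∧ x) → ¬y) = ¬1/2 = 1/2
¬y = ¬1/2 = 1/2
x ∨ x = 1/2 ∨ 1/2 = 1/2
¬(x ∨ x) = ¬1/2 = 1/2
x ∨ y = 1/2 ∨ 1/2 = 1/2
(x ∨ y) ∧ x = 1/2 ∧ 1/2 = 1/2
¬(x ∨ x) → ((x ∨ y) ∧ x) = 1/2 → 1/2 = 1/2
¬y ∧ (¬(x ∨ x) → ((x ∨ y) ∧ x)) = 1/2 ∧ 1/2 = 1/2
¬((y ∧ x) → ¬y) ∨ (¬y ∧ (¬(x ∨ x) → ((x ∨ y) ∧ x))) = 1/2 ∨ 1/2 = 1/2
((¬(y ∧ x) ∨ ((y ∨ (y ∨ y)) ∨ (x → (y ∨ y)))) ∧ ((((x → y) ∧ x) ∧ ((y ∧ y) → (x ∨ y))) ∨ ((y ∨ x) ∨ (x ∨ y)))) ∧ (¬((y ∧ x) → ¬y) ∨ (¬y ∧ (¬(x ∨ x) → ((x ∨ y) ∧ x)))) = 1/2 ∧ 1/2 = 1/2
((((x ∨ x) ∧ (y ∧ y)) ∧ ¬x) ∧ ¬(x → (y ∧ (x ∧ y)))) → (((¬(y ∧ x) ∨ ((y ∨ (y ∨ y)) ∨ (x → (y ∨ y)))) ∧ ((((x → y) ∧ x) ∧ ((y ∧ y) → (x ∨ y))) ∨ ((y ∨ x) ∨ (x ∨ y)))) ∧ (¬((y ∧ x) → ¬y) ∨ (¬y ∧ (¬(x ∨ x) → ((x ∨ y) ∧ x))))) = 1/2 → 1/2 = 1/2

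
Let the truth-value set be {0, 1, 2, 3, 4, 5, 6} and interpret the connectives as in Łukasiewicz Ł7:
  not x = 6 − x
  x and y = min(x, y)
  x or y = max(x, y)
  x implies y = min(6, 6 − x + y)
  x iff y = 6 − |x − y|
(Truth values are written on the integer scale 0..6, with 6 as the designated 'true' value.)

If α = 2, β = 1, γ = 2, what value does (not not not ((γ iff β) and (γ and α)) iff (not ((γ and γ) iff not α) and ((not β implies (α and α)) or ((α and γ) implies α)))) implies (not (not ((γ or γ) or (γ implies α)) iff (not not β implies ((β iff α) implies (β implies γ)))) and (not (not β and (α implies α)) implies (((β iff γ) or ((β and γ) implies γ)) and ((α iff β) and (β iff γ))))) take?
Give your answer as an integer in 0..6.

γ iff β = 2 iff 1 = 5
γ and α = 2 and 2 = 2
(γ iff β) and (γ and α) = 5 and 2 = 2
not ((γ iff β) and (γ and α)) = not 2 = 4
not not ((γ iff β) and (γ and α)) = not 4 = 2
not not not ((γ iff β) and (γ and α)) = not 2 = 4
γ and γ = 2 and 2 = 2
not α = not 2 = 4
(γ and γ) iff not α = 2 iff 4 = 4
not ((γ and γ) iff not α) = not 4 = 2
not β = not 1 = 5
α and α = 2 and 2 = 2
not β implies (α and α) = 5 implies 2 = 3
α and γ = 2 and 2 = 2
(α and γ) implies α = 2 implies 2 = 6
(not β implies (α and α)) or ((α and γ) implies α) = 3 or 6 = 6
not ((γ and γ) iff not α) and ((not β implies (α and α)) or ((α and γ) implies α)) = 2 and 6 = 2
not not not ((γ iff β) and (γ and α)) iff (not ((γ and γ) iff not α) and ((not β implies (α and α)) or ((α and γ) implies α))) = 4 iff 2 = 4
γ or γ = 2 or 2 = 2
γ implies α = 2 implies 2 = 6
(γ or γ) or (γ implies α) = 2 or 6 = 6
not ((γ or γ) or (γ implies α)) = not 6 = 0
not β = not 1 = 5
not not β = not 5 = 1
β iff α = 1 iff 2 = 5
β implies γ = 1 implies 2 = 6
(β iff α) implies (β implies γ) = 5 implies 6 = 6
not not β implies ((β iff α) implies (β implies γ)) = 1 implies 6 = 6
not ((γ or γ) or (γ implies α)) iff (not not β implies ((β iff α) implies (β implies γ))) = 0 iff 6 = 0
not (not ((γ or γ) or (γ implies α)) iff (not not β implies ((β iff α) implies (β implies γ)))) = not 0 = 6
not β = not 1 = 5
α implies α = 2 implies 2 = 6
not β and (α implies α) = 5 and 6 = 5
not (not β and (α implies α)) = not 5 = 1
β iff γ = 1 iff 2 = 5
β and γ = 1 and 2 = 1
(β and γ) implies γ = 1 implies 2 = 6
(β iff γ) or ((β and γ) implies γ) = 5 or 6 = 6
α iff β = 2 iff 1 = 5
β iff γ = 1 iff 2 = 5
(α iff β) and (β iff γ) = 5 and 5 = 5
((β iff γ) or ((β and γ) implies γ)) and ((α iff β) and (β iff γ)) = 6 and 5 = 5
not (not β and (α implies α)) implies (((β iff γ) or ((β and γ) implies γ)) and ((α iff β) and (β iff γ))) = 1 implies 5 = 6
not (not ((γ or γ) or (γ implies α)) iff (not not β implies ((β iff α) implies (β implies γ)))) and (not (not β and (α implies α)) implies (((β iff γ) or ((β and γ) implies γ)) and ((α iff β) and (β iff γ)))) = 6 and 6 = 6
(not not not ((γ iff β) and (γ and α)) iff (not ((γ and γ) iff not α) and ((not β implies (α and α)) or ((α and γ) implies α)))) implies (not (not ((γ or γ) or (γ implies α)) iff (not not β implies ((β iff α) implies (β implies γ)))) and (not (not β and (α implies α)) implies (((β iff γ) or ((β and γ) implies γ)) and ((α iff β) and (β iff γ))))) = 4 implies 6 = 6

6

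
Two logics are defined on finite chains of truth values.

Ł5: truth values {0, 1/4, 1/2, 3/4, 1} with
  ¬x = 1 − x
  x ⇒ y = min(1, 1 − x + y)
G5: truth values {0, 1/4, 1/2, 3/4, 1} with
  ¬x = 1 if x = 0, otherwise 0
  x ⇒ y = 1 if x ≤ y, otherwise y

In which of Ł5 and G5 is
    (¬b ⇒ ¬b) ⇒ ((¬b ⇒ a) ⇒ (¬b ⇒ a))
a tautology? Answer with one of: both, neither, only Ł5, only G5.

In Ł5: every assignment gives 1 — tautology.
In G5: every assignment gives 1 — tautology.

both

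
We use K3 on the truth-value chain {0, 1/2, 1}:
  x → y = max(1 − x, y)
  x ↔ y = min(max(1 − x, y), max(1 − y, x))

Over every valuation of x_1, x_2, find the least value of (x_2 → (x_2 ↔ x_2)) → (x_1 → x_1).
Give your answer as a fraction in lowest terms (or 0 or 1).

Take x_1 = 1/2, x_2 = 0:
x_2 ↔ x_2 = 0 ↔ 0 = 1
x_2 → (x_2 ↔ x_2) = 0 → 1 = 1
x_1 → x_1 = 1/2 → 1/2 = 1/2
(x_2 → (x_2 ↔ x_2)) → (x_1 → x_1) = 1 → 1/2 = 1/2
No assignment yields a value below 1/2, so this is the minimum.

1/2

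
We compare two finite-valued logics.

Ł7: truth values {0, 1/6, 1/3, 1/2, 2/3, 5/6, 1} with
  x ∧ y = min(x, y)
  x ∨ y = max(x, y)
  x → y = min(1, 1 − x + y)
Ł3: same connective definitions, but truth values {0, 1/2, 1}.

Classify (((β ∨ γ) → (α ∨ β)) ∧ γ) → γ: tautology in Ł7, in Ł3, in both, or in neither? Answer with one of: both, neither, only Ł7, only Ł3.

both

In Ł7: every assignment gives 1 — tautology.
In Ł3: every assignment gives 1 — tautology.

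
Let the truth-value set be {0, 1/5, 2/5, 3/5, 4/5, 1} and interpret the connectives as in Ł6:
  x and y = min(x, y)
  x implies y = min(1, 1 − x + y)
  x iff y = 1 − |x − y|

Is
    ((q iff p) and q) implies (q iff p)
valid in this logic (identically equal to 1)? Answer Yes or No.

Yes

At p = 4/5, q = 0, for instance:
q iff p = 0 iff 4/5 = 1/5
(q iff p) and q = 1/5 and 0 = 0
((q iff p) and q) implies (q iff p) = 0 implies 1/5 = 1
and checking the remaining 35 assignments likewise gives ≥ 1 in every case.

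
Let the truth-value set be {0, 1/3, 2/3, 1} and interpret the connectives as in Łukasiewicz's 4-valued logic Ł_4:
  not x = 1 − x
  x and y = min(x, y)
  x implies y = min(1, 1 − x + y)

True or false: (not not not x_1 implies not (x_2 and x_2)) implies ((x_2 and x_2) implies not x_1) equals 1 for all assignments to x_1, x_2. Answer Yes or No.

No

Counterexample: take x_1 = 2/3, x_2 = 2/3.
not x_1 = not 2/3 = 1/3
not not x_1 = not 1/3 = 2/3
not not not x_1 = not 2/3 = 1/3
x_2 and x_2 = 2/3 and 2/3 = 2/3
not (x_2 and x_2) = not 2/3 = 1/3
not not not x_1 implies not (x_2 and x_2) = 1/3 implies 1/3 = 1
x_2 and x_2 = 2/3 and 2/3 = 2/3
not x_1 = not 2/3 = 1/3
(x_2 and x_2) implies not x_1 = 2/3 implies 1/3 = 2/3
(not not not x_1 implies not (x_2 and x_2)) implies ((x_2 and x_2) implies not x_1) = 1 implies 2/3 = 2/3
This gives 2/3 ≠ 1.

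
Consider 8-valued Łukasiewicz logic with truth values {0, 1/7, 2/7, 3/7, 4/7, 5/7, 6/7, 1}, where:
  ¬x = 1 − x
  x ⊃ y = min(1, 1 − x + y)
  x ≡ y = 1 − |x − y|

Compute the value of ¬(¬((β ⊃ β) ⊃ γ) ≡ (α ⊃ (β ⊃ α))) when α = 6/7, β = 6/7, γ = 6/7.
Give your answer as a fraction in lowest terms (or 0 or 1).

β ⊃ β = 6/7 ⊃ 6/7 = 1
(β ⊃ β) ⊃ γ = 1 ⊃ 6/7 = 6/7
¬((β ⊃ β) ⊃ γ) = ¬6/7 = 1/7
β ⊃ α = 6/7 ⊃ 6/7 = 1
α ⊃ (β ⊃ α) = 6/7 ⊃ 1 = 1
¬((β ⊃ β) ⊃ γ) ≡ (α ⊃ (β ⊃ α)) = 1/7 ≡ 1 = 1/7
¬(¬((β ⊃ β) ⊃ γ) ≡ (α ⊃ (β ⊃ α))) = ¬1/7 = 6/7

6/7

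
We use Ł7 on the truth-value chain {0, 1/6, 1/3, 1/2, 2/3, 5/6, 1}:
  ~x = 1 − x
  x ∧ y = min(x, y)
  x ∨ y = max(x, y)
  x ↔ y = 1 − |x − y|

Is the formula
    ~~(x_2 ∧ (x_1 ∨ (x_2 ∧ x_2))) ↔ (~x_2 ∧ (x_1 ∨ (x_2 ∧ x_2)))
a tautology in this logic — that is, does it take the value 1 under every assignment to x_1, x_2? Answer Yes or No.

No

Counterexample: take x_1 = 0, x_2 = 2/3.
x_2 ∧ x_2 = 2/3 ∧ 2/3 = 2/3
x_1 ∨ (x_2 ∧ x_2) = 0 ∨ 2/3 = 2/3
x_2 ∧ (x_1 ∨ (x_2 ∧ x_2)) = 2/3 ∧ 2/3 = 2/3
~(x_2 ∧ (x_1 ∨ (x_2 ∧ x_2))) = ~2/3 = 1/3
~~(x_2 ∧ (x_1 ∨ (x_2 ∧ x_2))) = ~1/3 = 2/3
~x_2 = ~2/3 = 1/3
x_2 ∧ x_2 = 2/3 ∧ 2/3 = 2/3
x_1 ∨ (x_2 ∧ x_2) = 0 ∨ 2/3 = 2/3
~x_2 ∧ (x_1 ∨ (x_2 ∧ x_2)) = 1/3 ∧ 2/3 = 1/3
~~(x_2 ∧ (x_1 ∨ (x_2 ∧ x_2))) ↔ (~x_2 ∧ (x_1 ∨ (x_2 ∧ x_2))) = 2/3 ↔ 1/3 = 2/3
This gives 2/3 ≠ 1.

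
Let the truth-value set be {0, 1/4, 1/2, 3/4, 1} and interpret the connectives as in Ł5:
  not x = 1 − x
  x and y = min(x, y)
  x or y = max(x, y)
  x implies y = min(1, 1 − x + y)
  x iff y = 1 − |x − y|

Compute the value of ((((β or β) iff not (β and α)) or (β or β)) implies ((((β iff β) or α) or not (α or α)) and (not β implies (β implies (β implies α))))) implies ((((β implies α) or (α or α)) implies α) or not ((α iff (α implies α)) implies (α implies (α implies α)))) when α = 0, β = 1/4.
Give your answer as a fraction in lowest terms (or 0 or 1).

β or β = 1/4 or 1/4 = 1/4
β and α = 1/4 and 0 = 0
not (β and α) = not 0 = 1
(β or β) iff not (β and α) = 1/4 iff 1 = 1/4
β or β = 1/4 or 1/4 = 1/4
((β or β) iff not (β and α)) or (β or β) = 1/4 or 1/4 = 1/4
β iff β = 1/4 iff 1/4 = 1
(β iff β) or α = 1 or 0 = 1
α or α = 0 or 0 = 0
not (α or α) = not 0 = 1
((β iff β) or α) or not (α or α) = 1 or 1 = 1
not β = not 1/4 = 3/4
β implies α = 1/4 implies 0 = 3/4
β implies (β implies α) = 1/4 implies 3/4 = 1
not β implies (β implies (β implies α)) = 3/4 implies 1 = 1
(((β iff β) or α) or not (α or α)) and (not β implies (β implies (β implies α))) = 1 and 1 = 1
(((β or β) iff not (β and α)) or (β or β)) implies ((((β iff β) or α) or not (α or α)) and (not β implies (β implies (β implies α)))) = 1/4 implies 1 = 1
β implies α = 1/4 implies 0 = 3/4
α or α = 0 or 0 = 0
(β implies α) or (α or α) = 3/4 or 0 = 3/4
((β implies α) or (α or α)) implies α = 3/4 implies 0 = 1/4
α implies α = 0 implies 0 = 1
α iff (α implies α) = 0 iff 1 = 0
α implies α = 0 implies 0 = 1
α implies (α implies α) = 0 implies 1 = 1
(α iff (α implies α)) implies (α implies (α implies α)) = 0 implies 1 = 1
not ((α iff (α implies α)) implies (α implies (α implies α))) = not 1 = 0
(((β implies α) or (α or α)) implies α) or not ((α iff (α implies α)) implies (α implies (α implies α))) = 1/4 or 0 = 1/4
((((β or β) iff not (β and α)) or (β or β)) implies ((((β iff β) or α) or not (α or α)) and (not β implies (β implies (β implies α))))) implies ((((β implies α) or (α or α)) implies α) or not ((α iff (α implies α)) implies (α implies (α implies α)))) = 1 implies 1/4 = 1/4

1/4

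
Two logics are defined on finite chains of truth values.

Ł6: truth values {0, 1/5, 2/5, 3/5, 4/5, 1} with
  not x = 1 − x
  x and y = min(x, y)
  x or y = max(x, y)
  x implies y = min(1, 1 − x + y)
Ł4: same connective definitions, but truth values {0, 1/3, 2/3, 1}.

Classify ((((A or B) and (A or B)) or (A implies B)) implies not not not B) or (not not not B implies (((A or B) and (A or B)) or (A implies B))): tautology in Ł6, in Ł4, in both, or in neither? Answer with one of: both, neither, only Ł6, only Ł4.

both

In Ł6: every assignment gives 1 — tautology.
In Ł4: every assignment gives 1 — tautology.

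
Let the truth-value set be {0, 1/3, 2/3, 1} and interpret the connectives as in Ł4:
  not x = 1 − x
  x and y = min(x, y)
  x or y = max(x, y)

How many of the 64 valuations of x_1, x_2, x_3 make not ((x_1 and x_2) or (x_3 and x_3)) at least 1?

7

value 1: 7 assignments (counts)
value 2/3: 17 assignments
value 1/3: 21 assignments
value 0: 19 assignments
So 7 of the 64 assignments meet the threshold.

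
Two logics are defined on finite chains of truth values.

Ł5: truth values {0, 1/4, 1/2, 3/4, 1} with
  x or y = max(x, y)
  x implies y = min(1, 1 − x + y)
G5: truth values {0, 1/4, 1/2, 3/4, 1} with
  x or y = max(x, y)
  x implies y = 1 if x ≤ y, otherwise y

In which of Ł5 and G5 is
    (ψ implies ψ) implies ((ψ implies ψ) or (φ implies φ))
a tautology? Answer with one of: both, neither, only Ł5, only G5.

In Ł5: every assignment gives 1 — tautology.
In G5: every assignment gives 1 — tautology.

both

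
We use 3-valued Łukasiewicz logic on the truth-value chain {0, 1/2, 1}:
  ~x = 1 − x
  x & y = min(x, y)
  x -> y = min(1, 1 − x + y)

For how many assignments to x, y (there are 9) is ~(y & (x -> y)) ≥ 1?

3

x = 0, y = 0 ↦ 1  ≥
x = 0, y = 1/2 ↦ 1/2  <
x = 0, y = 1 ↦ 0  <
x = 1/2, y = 0 ↦ 1  ≥
x = 1/2, y = 1/2 ↦ 1/2  <
x = 1/2, y = 1 ↦ 0  <
x = 1, y = 0 ↦ 1  ≥
x = 1, y = 1/2 ↦ 1/2  <
x = 1, y = 1 ↦ 0  <
So 3 of the 9 assignments meet the threshold.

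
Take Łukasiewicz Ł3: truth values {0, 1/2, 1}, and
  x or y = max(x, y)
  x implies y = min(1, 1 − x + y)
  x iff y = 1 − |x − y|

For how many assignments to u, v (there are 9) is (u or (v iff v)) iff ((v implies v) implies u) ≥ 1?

3

u = 0, v = 0 ↦ 0  <
u = 0, v = 1/2 ↦ 0  <
u = 0, v = 1 ↦ 0  <
u = 1/2, v = 0 ↦ 1/2  <
u = 1/2, v = 1/2 ↦ 1/2  <
u = 1/2, v = 1 ↦ 1/2  <
u = 1, v = 0 ↦ 1  ≥
u = 1, v = 1/2 ↦ 1  ≥
u = 1, v = 1 ↦ 1  ≥
So 3 of the 9 assignments meet the threshold.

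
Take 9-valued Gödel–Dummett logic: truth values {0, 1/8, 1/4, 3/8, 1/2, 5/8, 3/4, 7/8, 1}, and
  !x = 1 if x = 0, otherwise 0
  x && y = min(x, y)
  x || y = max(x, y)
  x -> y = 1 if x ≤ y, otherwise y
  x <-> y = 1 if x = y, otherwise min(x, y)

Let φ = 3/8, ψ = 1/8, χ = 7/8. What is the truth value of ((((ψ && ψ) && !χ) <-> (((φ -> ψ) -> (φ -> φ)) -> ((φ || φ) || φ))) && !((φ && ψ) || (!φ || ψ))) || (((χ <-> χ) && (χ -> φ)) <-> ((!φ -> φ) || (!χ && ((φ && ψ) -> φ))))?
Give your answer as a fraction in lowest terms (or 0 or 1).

ψ && ψ = 1/8 && 1/8 = 1/8
!χ = !7/8 = 0
(ψ && ψ) && !χ = 1/8 && 0 = 0
φ -> ψ = 3/8 -> 1/8 = 1/8
φ -> φ = 3/8 -> 3/8 = 1
(φ -> ψ) -> (φ -> φ) = 1/8 -> 1 = 1
φ || φ = 3/8 || 3/8 = 3/8
(φ || φ) || φ = 3/8 || 3/8 = 3/8
((φ -> ψ) -> (φ -> φ)) -> ((φ || φ) || φ) = 1 -> 3/8 = 3/8
((ψ && ψ) && !χ) <-> (((φ -> ψ) -> (φ -> φ)) -> ((φ || φ) || φ)) = 0 <-> 3/8 = 0
φ && ψ = 3/8 && 1/8 = 1/8
!φ = !3/8 = 0
!φ || ψ = 0 || 1/8 = 1/8
(φ && ψ) || (!φ || ψ) = 1/8 || 1/8 = 1/8
!((φ && ψ) || (!φ || ψ)) = !1/8 = 0
(((ψ && ψ) && !χ) <-> (((φ -> ψ) -> (φ -> φ)) -> ((φ || φ) || φ))) && !((φ && ψ) || (!φ || ψ)) = 0 && 0 = 0
χ <-> χ = 7/8 <-> 7/8 = 1
χ -> φ = 7/8 -> 3/8 = 3/8
(χ <-> χ) && (χ -> φ) = 1 && 3/8 = 3/8
!φ = !3/8 = 0
!φ -> φ = 0 -> 3/8 = 1
!χ = !7/8 = 0
φ && ψ = 3/8 && 1/8 = 1/8
(φ && ψ) -> φ = 1/8 -> 3/8 = 1
!χ && ((φ && ψ) -> φ) = 0 && 1 = 0
(!φ -> φ) || (!χ && ((φ && ψ) -> φ)) = 1 || 0 = 1
((χ <-> χ) && (χ -> φ)) <-> ((!φ -> φ) || (!χ && ((φ && ψ) -> φ))) = 3/8 <-> 1 = 3/8
((((ψ && ψ) && !χ) <-> (((φ -> ψ) -> (φ -> φ)) -> ((φ || φ) || φ))) && !((φ && ψ) || (!φ || ψ))) || (((χ <-> χ) && (χ -> φ)) <-> ((!φ -> φ) || (!χ && ((φ && ψ) -> φ)))) = 0 || 3/8 = 3/8

3/8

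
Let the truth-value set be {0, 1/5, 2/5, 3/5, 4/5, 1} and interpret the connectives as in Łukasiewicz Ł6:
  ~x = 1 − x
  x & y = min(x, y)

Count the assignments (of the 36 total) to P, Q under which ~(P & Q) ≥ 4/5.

20

value 1: 11 assignments (counts)
value 4/5: 9 assignments (counts)
value 3/5: 7 assignments
value 2/5: 5 assignments
value 1/5: 3 assignments
value 0: 1 assignment
So 20 of the 36 assignments meet the threshold.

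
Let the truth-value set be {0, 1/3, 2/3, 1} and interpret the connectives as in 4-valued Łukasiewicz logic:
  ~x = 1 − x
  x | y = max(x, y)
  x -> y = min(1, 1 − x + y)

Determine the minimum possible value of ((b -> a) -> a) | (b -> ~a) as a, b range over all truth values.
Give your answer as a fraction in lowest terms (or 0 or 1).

Take a = 2/3, b = 2/3:
b -> a = 2/3 -> 2/3 = 1
(b -> a) -> a = 1 -> 2/3 = 2/3
~a = ~2/3 = 1/3
b -> ~a = 2/3 -> 1/3 = 2/3
((b -> a) -> a) | (b -> ~a) = 2/3 | 2/3 = 2/3
No assignment yields a value below 2/3, so this is the minimum.

2/3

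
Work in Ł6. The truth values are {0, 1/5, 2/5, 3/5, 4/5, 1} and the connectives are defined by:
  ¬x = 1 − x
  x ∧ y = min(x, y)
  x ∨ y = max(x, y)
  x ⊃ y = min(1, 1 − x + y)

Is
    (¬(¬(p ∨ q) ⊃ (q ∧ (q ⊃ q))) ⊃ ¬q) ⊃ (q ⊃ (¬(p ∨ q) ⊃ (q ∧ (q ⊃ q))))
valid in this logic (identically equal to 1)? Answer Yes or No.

At p = 2/5, q = 3/5, for instance:
p ∨ q = 2/5 ∨ 3/5 = 3/5
¬(p ∨ q) = ¬3/5 = 2/5
q ⊃ q = 3/5 ⊃ 3/5 = 1
q ∧ (q ⊃ q) = 3/5 ∧ 1 = 3/5
¬(p ∨ q) ⊃ (q ∧ (q ⊃ q)) = 2/5 ⊃ 3/5 = 1
¬(¬(p ∨ q) ⊃ (q ∧ (q ⊃ q))) = ¬1 = 0
¬q = ¬3/5 = 2/5
¬(¬(p ∨ q) ⊃ (q ∧ (q ⊃ q))) ⊃ ¬q = 0 ⊃ 2/5 = 1
q ⊃ (¬(p ∨ q) ⊃ (q ∧ (q ⊃ q))) = 3/5 ⊃ 1 = 1
(¬(¬(p ∨ q) ⊃ (q ∧ (q ⊃ q))) ⊃ ¬q) ⊃ (q ⊃ (¬(p ∨ q) ⊃ (q ∧ (q ⊃ q)))) = 1 ⊃ 1 = 1
and checking the remaining 35 assignments likewise gives ≥ 1 in every case.

Yes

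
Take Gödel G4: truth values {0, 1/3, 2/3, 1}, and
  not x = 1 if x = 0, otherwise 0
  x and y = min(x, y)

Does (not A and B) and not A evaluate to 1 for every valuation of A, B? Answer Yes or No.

No

Counterexample: take A = 0, B = 0.
not A = not 0 = 1
not A and B = 1 and 0 = 0
(not A and B) and not A = 0 and 1 = 0
This gives 0 ≠ 1.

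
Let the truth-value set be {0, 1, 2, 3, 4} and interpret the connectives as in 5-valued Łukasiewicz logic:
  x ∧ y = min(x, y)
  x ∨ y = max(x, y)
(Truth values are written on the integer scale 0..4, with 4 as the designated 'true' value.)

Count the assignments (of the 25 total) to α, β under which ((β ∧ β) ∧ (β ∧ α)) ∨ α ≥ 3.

10

value 4: 5 assignments (counts)
value 3: 5 assignments (counts)
value 2: 5 assignments
value 1: 5 assignments
value 0: 5 assignments
So 10 of the 25 assignments meet the threshold.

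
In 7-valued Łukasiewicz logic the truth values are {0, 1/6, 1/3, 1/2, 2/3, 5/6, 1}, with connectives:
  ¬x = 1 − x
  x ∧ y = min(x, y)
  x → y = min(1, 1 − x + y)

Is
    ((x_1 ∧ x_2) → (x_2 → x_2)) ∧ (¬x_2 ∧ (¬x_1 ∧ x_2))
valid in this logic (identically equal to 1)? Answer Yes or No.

No

Counterexample: take x_1 = 0, x_2 = 0.
x_1 ∧ x_2 = 0 ∧ 0 = 0
x_2 → x_2 = 0 → 0 = 1
(x_1 ∧ x_2) → (x_2 → x_2) = 0 → 1 = 1
¬x_2 = ¬0 = 1
¬x_1 = ¬0 = 1
¬x_1 ∧ x_2 = 1 ∧ 0 = 0
¬x_2 ∧ (¬x_1 ∧ x_2) = 1 ∧ 0 = 0
((x_1 ∧ x_2) → (x_2 → x_2)) ∧ (¬x_2 ∧ (¬x_1 ∧ x_2)) = 1 ∧ 0 = 0
This gives 0 ≠ 1.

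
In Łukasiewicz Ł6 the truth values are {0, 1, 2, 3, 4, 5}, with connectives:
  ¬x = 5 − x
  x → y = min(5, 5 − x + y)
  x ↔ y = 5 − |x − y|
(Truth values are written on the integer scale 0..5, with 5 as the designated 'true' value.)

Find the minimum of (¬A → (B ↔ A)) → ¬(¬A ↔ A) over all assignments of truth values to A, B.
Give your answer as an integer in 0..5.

Take A = 2, B = 0:
¬A = ¬2 = 3
B ↔ A = 0 ↔ 2 = 3
¬A → (B ↔ A) = 3 → 3 = 5
¬A = ¬2 = 3
¬A ↔ A = 3 ↔ 2 = 4
¬(¬A ↔ A) = ¬4 = 1
(¬A → (B ↔ A)) → ¬(¬A ↔ A) = 5 → 1 = 1
No assignment yields a value below 1, so this is the minimum.

1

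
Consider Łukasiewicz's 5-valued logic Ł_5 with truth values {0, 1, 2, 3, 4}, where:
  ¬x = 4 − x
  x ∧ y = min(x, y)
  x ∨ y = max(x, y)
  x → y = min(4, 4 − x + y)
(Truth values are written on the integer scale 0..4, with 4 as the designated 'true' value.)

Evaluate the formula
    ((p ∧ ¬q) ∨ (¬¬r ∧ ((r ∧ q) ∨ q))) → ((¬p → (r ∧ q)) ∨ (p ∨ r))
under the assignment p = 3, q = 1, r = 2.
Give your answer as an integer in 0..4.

¬q = ¬1 = 3
p ∧ ¬q = 3 ∧ 3 = 3
¬r = ¬2 = 2
¬¬r = ¬2 = 2
r ∧ q = 2 ∧ 1 = 1
(r ∧ q) ∨ q = 1 ∨ 1 = 1
¬¬r ∧ ((r ∧ q) ∨ q) = 2 ∧ 1 = 1
(p ∧ ¬q) ∨ (¬¬r ∧ ((r ∧ q) ∨ q)) = 3 ∨ 1 = 3
¬p = ¬3 = 1
r ∧ q = 2 ∧ 1 = 1
¬p → (r ∧ q) = 1 → 1 = 4
p ∨ r = 3 ∨ 2 = 3
(¬p → (r ∧ q)) ∨ (p ∨ r) = 4 ∨ 3 = 4
((p ∧ ¬q) ∨ (¬¬r ∧ ((r ∧ q) ∨ q))) → ((¬p → (r ∧ q)) ∨ (p ∨ r)) = 3 → 4 = 4

4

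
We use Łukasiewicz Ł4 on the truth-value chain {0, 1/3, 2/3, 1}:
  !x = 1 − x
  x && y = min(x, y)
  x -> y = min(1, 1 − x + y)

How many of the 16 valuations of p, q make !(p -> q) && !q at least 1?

p = 0, q = 0 ↦ 0  <
p = 0, q = 1/3 ↦ 0  <
p = 0, q = 2/3 ↦ 0  <
p = 0, q = 1 ↦ 0  <
p = 1/3, q = 0 ↦ 1/3  <
p = 1/3, q = 1/3 ↦ 0  <
p = 1/3, q = 2/3 ↦ 0  <
p = 1/3, q = 1 ↦ 0  <
p = 2/3, q = 0 ↦ 2/3  <
p = 2/3, q = 1/3 ↦ 1/3  <
p = 2/3, q = 2/3 ↦ 0  <
p = 2/3, q = 1 ↦ 0  <
p = 1, q = 0 ↦ 1  ≥
p = 1, q = 1/3 ↦ 2/3  <
p = 1, q = 2/3 ↦ 1/3  <
p = 1, q = 1 ↦ 0  <
So 1 of the 16 assignments meets the threshold.

1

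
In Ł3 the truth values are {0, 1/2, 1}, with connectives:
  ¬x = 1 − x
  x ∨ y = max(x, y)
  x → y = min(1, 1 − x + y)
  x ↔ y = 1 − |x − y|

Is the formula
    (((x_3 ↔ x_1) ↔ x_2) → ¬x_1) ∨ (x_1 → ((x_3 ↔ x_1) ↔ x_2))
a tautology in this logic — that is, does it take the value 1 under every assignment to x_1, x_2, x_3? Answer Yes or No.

Counterexample: take x_1 = 1, x_2 = 0, x_3 = 1/2.
x_3 ↔ x_1 = 1/2 ↔ 1 = 1/2
(x_3 ↔ x_1) ↔ x_2 = 1/2 ↔ 0 = 1/2
¬x_1 = ¬1 = 0
((x_3 ↔ x_1) ↔ x_2) → ¬x_1 = 1/2 → 0 = 1/2
x_3 ↔ x_1 = 1/2 ↔ 1 = 1/2
(x_3 ↔ x_1) ↔ x_2 = 1/2 ↔ 0 = 1/2
x_1 → ((x_3 ↔ x_1) ↔ x_2) = 1 → 1/2 = 1/2
(((x_3 ↔ x_1) ↔ x_2) → ¬x_1) ∨ (x_1 → ((x_3 ↔ x_1) ↔ x_2)) = 1/2 ∨ 1/2 = 1/2
This gives 1/2 ≠ 1.

No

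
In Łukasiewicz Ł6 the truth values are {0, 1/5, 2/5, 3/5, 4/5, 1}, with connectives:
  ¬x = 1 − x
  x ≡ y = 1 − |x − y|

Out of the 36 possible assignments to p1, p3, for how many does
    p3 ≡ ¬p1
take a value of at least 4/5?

16

value 1: 6 assignments (counts)
value 4/5: 10 assignments (counts)
value 3/5: 8 assignments
value 2/5: 6 assignments
value 1/5: 4 assignments
value 0: 2 assignments
So 16 of the 36 assignments meet the threshold.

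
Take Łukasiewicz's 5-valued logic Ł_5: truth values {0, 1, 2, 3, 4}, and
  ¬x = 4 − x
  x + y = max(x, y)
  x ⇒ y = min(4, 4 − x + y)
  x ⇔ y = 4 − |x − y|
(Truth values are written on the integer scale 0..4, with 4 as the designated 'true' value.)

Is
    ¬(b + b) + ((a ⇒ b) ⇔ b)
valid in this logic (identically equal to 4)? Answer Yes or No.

Counterexample: take a = 0, b = 1.
b + b = 1 + 1 = 1
¬(b + b) = ¬1 = 3
a ⇒ b = 0 ⇒ 1 = 4
(a ⇒ b) ⇔ b = 4 ⇔ 1 = 1
¬(b + b) + ((a ⇒ b) ⇔ b) = 3 + 1 = 3
This gives 3 ≠ 4.

No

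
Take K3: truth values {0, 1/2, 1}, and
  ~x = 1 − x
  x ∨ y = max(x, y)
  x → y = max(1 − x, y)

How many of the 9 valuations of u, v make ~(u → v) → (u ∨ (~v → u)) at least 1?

u = 0, v = 0 ↦ 1  ≥
u = 0, v = 1/2 ↦ 1  ≥
u = 0, v = 1 ↦ 1  ≥
u = 1/2, v = 0 ↦ 1/2  <
u = 1/2, v = 1/2 ↦ 1/2  <
u = 1/2, v = 1 ↦ 1  ≥
u = 1, v = 0 ↦ 1  ≥
u = 1, v = 1/2 ↦ 1  ≥
u = 1, v = 1 ↦ 1  ≥
So 7 of the 9 assignments meet the threshold.

7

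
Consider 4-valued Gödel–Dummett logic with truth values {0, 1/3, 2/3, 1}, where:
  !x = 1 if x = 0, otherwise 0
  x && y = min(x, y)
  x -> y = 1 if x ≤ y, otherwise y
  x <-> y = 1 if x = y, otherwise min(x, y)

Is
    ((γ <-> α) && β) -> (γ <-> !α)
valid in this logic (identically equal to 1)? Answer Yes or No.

Counterexample: take α = 0, β = 1/3, γ = 0.
γ <-> α = 0 <-> 0 = 1
(γ <-> α) && β = 1 && 1/3 = 1/3
!α = !0 = 1
γ <-> !α = 0 <-> 1 = 0
((γ <-> α) && β) -> (γ <-> !α) = 1/3 -> 0 = 0
This gives 0 ≠ 1.

No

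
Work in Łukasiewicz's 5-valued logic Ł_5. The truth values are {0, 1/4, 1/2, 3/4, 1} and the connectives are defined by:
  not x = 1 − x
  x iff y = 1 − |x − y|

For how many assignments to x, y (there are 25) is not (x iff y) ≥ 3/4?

value 1: 2 assignments (counts)
value 3/4: 4 assignments (counts)
value 1/2: 6 assignments
value 1/4: 8 assignments
value 0: 5 assignments
So 6 of the 25 assignments meet the threshold.

6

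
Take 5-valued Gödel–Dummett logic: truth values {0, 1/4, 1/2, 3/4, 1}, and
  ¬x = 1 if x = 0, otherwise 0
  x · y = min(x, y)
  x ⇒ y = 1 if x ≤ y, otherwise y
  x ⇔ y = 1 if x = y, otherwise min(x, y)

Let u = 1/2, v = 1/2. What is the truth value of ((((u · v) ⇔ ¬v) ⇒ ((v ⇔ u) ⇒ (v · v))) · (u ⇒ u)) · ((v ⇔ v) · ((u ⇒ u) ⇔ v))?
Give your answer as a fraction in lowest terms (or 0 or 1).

1/2

u · v = 1/2 · 1/2 = 1/2
¬v = ¬1/2 = 0
(u · v) ⇔ ¬v = 1/2 ⇔ 0 = 0
v ⇔ u = 1/2 ⇔ 1/2 = 1
v · v = 1/2 · 1/2 = 1/2
(v ⇔ u) ⇒ (v · v) = 1 ⇒ 1/2 = 1/2
((u · v) ⇔ ¬v) ⇒ ((v ⇔ u) ⇒ (v · v)) = 0 ⇒ 1/2 = 1
u ⇒ u = 1/2 ⇒ 1/2 = 1
(((u · v) ⇔ ¬v) ⇒ ((v ⇔ u) ⇒ (v · v))) · (u ⇒ u) = 1 · 1 = 1
v ⇔ v = 1/2 ⇔ 1/2 = 1
u ⇒ u = 1/2 ⇒ 1/2 = 1
(u ⇒ u) ⇔ v = 1 ⇔ 1/2 = 1/2
(v ⇔ v) · ((u ⇒ u) ⇔ v) = 1 · 1/2 = 1/2
((((u · v) ⇔ ¬v) ⇒ ((v ⇔ u) ⇒ (v · v))) · (u ⇒ u)) · ((v ⇔ v) · ((u ⇒ u) ⇔ v)) = 1 · 1/2 = 1/2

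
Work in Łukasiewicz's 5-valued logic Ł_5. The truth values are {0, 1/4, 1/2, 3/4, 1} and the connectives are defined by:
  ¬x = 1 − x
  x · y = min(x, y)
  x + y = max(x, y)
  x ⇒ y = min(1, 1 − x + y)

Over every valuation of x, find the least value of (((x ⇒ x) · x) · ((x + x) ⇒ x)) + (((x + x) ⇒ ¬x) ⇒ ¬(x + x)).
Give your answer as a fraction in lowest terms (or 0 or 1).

Take x = 1/2:
x ⇒ x = 1/2 ⇒ 1/2 = 1
(x ⇒ x) · x = 1 · 1/2 = 1/2
x + x = 1/2 + 1/2 = 1/2
(x + x) ⇒ x = 1/2 ⇒ 1/2 = 1
((x ⇒ x) · x) · ((x + x) ⇒ x) = 1/2 · 1 = 1/2
x + x = 1/2 + 1/2 = 1/2
¬x = ¬1/2 = 1/2
(x + x) ⇒ ¬x = 1/2 ⇒ 1/2 = 1
x + x = 1/2 + 1/2 = 1/2
¬(x + x) = ¬1/2 = 1/2
((x + x) ⇒ ¬x) ⇒ ¬(x + x) = 1 ⇒ 1/2 = 1/2
(((x ⇒ x) · x) · ((x + x) ⇒ x)) + (((x + x) ⇒ ¬x) ⇒ ¬(x + x)) = 1/2 + 1/2 = 1/2
No assignment yields a value below 1/2, so this is the minimum.

1/2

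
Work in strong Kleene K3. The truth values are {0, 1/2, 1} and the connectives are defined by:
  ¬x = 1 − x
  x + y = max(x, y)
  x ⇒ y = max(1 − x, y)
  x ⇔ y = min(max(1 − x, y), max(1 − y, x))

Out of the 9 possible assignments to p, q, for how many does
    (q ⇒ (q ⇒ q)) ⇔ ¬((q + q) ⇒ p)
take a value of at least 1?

p = 0, q = 0 ↦ 0  <
p = 0, q = 1/2 ↦ 1/2  <
p = 0, q = 1 ↦ 1  ≥
p = 1/2, q = 0 ↦ 0  <
p = 1/2, q = 1/2 ↦ 1/2  <
p = 1/2, q = 1 ↦ 1/2  <
p = 1, q = 0 ↦ 0  <
p = 1, q = 1/2 ↦ 1/2  <
p = 1, q = 1 ↦ 0  <
So 1 of the 9 assignments meets the threshold.

1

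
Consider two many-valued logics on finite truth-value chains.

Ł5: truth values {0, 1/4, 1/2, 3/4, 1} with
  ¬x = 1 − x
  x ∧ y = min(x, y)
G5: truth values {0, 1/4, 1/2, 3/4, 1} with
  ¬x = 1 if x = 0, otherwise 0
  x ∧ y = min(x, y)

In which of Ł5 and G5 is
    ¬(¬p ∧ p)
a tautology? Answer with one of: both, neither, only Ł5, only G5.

only G5

In Ł5: at p = 1/4 the value is 3/4 — not a tautology.
In G5: every assignment gives 1 — tautology.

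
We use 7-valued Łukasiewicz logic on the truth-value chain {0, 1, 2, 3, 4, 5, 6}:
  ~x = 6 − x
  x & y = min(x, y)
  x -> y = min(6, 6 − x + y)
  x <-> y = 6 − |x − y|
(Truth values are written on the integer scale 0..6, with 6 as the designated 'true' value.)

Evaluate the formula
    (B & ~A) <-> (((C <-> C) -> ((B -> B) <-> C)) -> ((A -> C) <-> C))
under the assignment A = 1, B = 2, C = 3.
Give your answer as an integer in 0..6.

~A = ~1 = 5
B & ~A = 2 & 5 = 2
C <-> C = 3 <-> 3 = 6
B -> B = 2 -> 2 = 6
(B -> B) <-> C = 6 <-> 3 = 3
(C <-> C) -> ((B -> B) <-> C) = 6 -> 3 = 3
A -> C = 1 -> 3 = 6
(A -> C) <-> C = 6 <-> 3 = 3
((C <-> C) -> ((B -> B) <-> C)) -> ((A -> C) <-> C) = 3 -> 3 = 6
(B & ~A) <-> (((C <-> C) -> ((B -> B) <-> C)) -> ((A -> C) <-> C)) = 2 <-> 6 = 2

2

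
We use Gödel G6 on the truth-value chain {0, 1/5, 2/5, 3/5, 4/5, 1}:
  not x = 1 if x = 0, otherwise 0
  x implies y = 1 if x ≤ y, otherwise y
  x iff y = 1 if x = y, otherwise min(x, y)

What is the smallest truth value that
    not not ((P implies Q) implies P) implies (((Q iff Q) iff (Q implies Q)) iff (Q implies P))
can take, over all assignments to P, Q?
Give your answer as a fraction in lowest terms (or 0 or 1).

1/5

Take P = 1/5, Q = 2/5:
P implies Q = 1/5 implies 2/5 = 1
(P implies Q) implies P = 1 implies 1/5 = 1/5
not ((P implies Q) implies P) = not 1/5 = 0
not not ((P implies Q) implies P) = not 0 = 1
Q iff Q = 2/5 iff 2/5 = 1
Q implies Q = 2/5 implies 2/5 = 1
(Q iff Q) iff (Q implies Q) = 1 iff 1 = 1
Q implies P = 2/5 implies 1/5 = 1/5
((Q iff Q) iff (Q implies Q)) iff (Q implies P) = 1 iff 1/5 = 1/5
not not ((P implies Q) implies P) implies (((Q iff Q) iff (Q implies Q)) iff (Q implies P)) = 1 implies 1/5 = 1/5
No assignment yields a value below 1/5, so this is the minimum.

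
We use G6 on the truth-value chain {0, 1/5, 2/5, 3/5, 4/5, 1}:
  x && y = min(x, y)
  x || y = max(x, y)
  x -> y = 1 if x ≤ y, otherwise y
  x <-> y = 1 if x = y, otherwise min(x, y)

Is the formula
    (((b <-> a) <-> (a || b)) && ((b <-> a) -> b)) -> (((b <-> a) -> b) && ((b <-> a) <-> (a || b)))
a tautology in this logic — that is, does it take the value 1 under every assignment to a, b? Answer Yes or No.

Yes

At a = 3/5, b = 2/5, for instance:
b <-> a = 2/5 <-> 3/5 = 2/5
a || b = 3/5 || 2/5 = 3/5
(b <-> a) <-> (a || b) = 2/5 <-> 3/5 = 2/5
b <-> a = 2/5 <-> 3/5 = 2/5
(b <-> a) -> b = 2/5 -> 2/5 = 1
((b <-> a) <-> (a || b)) && ((b <-> a) -> b) = 2/5 && 1 = 2/5
((b <-> a) -> b) && ((b <-> a) <-> (a || b)) = 1 && 2/5 = 2/5
(((b <-> a) <-> (a || b)) && ((b <-> a) -> b)) -> (((b <-> a) -> b) && ((b <-> a) <-> (a || b))) = 2/5 -> 2/5 = 1
and checking the remaining 35 assignments likewise gives ≥ 1 in every case.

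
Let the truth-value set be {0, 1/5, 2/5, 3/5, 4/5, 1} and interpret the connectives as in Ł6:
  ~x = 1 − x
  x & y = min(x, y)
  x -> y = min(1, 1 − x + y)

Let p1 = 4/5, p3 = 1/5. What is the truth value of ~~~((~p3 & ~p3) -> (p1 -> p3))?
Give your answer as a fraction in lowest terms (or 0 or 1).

~p3 = ~1/5 = 4/5
~p3 = ~1/5 = 4/5
~p3 & ~p3 = 4/5 & 4/5 = 4/5
p1 -> p3 = 4/5 -> 1/5 = 2/5
(~p3 & ~p3) -> (p1 -> p3) = 4/5 -> 2/5 = 3/5
~((~p3 & ~p3) -> (p1 -> p3)) = ~3/5 = 2/5
~~((~p3 & ~p3) -> (p1 -> p3)) = ~2/5 = 3/5
~~~((~p3 & ~p3) -> (p1 -> p3)) = ~3/5 = 2/5

2/5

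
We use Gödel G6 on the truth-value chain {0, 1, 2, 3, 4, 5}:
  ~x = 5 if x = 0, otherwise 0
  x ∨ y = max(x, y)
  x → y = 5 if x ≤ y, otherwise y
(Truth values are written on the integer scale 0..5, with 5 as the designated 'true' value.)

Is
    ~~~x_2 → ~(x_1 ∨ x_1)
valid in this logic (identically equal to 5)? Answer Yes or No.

Counterexample: take x_1 = 1, x_2 = 0.
~x_2 = ~0 = 5
~~x_2 = ~5 = 0
~~~x_2 = ~0 = 5
x_1 ∨ x_1 = 1 ∨ 1 = 1
~(x_1 ∨ x_1) = ~1 = 0
~~~x_2 → ~(x_1 ∨ x_1) = 5 → 0 = 0
This gives 0 ≠ 5.

No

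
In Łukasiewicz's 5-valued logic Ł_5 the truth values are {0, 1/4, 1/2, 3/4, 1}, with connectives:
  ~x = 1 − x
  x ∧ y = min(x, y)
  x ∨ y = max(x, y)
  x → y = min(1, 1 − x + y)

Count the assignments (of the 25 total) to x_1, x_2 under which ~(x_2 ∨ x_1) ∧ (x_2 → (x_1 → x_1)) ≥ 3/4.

value 1: 1 assignment (counts)
value 3/4: 3 assignments (counts)
value 1/2: 5 assignments
value 1/4: 7 assignments
value 0: 9 assignments
So 4 of the 25 assignments meet the threshold.

4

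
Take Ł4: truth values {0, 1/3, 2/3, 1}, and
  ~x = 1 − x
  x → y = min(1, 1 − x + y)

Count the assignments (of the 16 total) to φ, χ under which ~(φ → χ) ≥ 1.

1

φ = 0, χ = 0 ↦ 0  <
φ = 0, χ = 1/3 ↦ 0  <
φ = 0, χ = 2/3 ↦ 0  <
φ = 0, χ = 1 ↦ 0  <
φ = 1/3, χ = 0 ↦ 1/3  <
φ = 1/3, χ = 1/3 ↦ 0  <
φ = 1/3, χ = 2/3 ↦ 0  <
φ = 1/3, χ = 1 ↦ 0  <
φ = 2/3, χ = 0 ↦ 2/3  <
φ = 2/3, χ = 1/3 ↦ 1/3  <
φ = 2/3, χ = 2/3 ↦ 0  <
φ = 2/3, χ = 1 ↦ 0  <
φ = 1, χ = 0 ↦ 1  ≥
φ = 1, χ = 1/3 ↦ 2/3  <
φ = 1, χ = 2/3 ↦ 1/3  <
φ = 1, χ = 1 ↦ 0  <
So 1 of the 16 assignments meets the threshold.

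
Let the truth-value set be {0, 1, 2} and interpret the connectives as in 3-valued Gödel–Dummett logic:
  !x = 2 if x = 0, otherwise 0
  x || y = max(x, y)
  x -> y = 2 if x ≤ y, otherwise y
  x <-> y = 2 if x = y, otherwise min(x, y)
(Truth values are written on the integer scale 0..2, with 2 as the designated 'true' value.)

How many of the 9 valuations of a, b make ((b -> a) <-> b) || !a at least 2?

4

a = 0, b = 0 ↦ 2  ≥
a = 0, b = 1 ↦ 2  ≥
a = 0, b = 2 ↦ 2  ≥
a = 1, b = 0 ↦ 0  <
a = 1, b = 1 ↦ 1  <
a = 1, b = 2 ↦ 1  <
a = 2, b = 0 ↦ 0  <
a = 2, b = 1 ↦ 1  <
a = 2, b = 2 ↦ 2  ≥
So 4 of the 9 assignments meet the threshold.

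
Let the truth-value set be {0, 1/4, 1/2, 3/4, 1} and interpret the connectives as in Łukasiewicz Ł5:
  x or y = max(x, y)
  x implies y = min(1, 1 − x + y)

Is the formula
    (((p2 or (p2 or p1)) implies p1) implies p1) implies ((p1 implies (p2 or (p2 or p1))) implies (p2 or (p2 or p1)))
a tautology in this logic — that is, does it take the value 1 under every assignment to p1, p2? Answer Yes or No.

At p1 = 1/4, p2 = 1/4, for instance:
p2 or p1 = 1/4 or 1/4 = 1/4
p2 or (p2 or p1) = 1/4 or 1/4 = 1/4
(p2 or (p2 or p1)) implies p1 = 1/4 implies 1/4 = 1
((p2 or (p2 or p1)) implies p1) implies p1 = 1 implies 1/4 = 1/4
p1 implies (p2 or (p2 or p1)) = 1/4 implies 1/4 = 1
(p1 implies (p2 or (p2 or p1))) implies (p2 or (p2 or p1)) = 1 implies 1/4 = 1/4
(((p2 or (p2 or p1)) implies p1) implies p1) implies ((p1 implies (p2 or (p2 or p1))) implies (p2 or (p2 or p1))) = 1/4 implies 1/4 = 1
and checking the remaining 24 assignments likewise gives ≥ 1 in every case.

Yes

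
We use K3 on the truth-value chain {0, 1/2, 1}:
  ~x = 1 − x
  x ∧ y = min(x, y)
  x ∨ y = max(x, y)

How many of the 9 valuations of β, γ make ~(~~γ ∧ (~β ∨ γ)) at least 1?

3

β = 0, γ = 0 ↦ 1  ≥
β = 0, γ = 1/2 ↦ 1/2  <
β = 0, γ = 1 ↦ 0  <
β = 1/2, γ = 0 ↦ 1  ≥
β = 1/2, γ = 1/2 ↦ 1/2  <
β = 1/2, γ = 1 ↦ 0  <
β = 1, γ = 0 ↦ 1  ≥
β = 1, γ = 1/2 ↦ 1/2  <
β = 1, γ = 1 ↦ 0  <
So 3 of the 9 assignments meet the threshold.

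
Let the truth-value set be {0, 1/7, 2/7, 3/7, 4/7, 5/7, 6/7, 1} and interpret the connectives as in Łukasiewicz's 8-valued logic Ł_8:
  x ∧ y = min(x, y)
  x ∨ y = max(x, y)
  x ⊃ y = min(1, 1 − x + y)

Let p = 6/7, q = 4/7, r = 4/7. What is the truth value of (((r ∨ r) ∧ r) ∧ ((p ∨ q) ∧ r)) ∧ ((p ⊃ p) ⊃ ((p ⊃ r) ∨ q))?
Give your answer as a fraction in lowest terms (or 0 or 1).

r ∨ r = 4/7 ∨ 4/7 = 4/7
(r ∨ r) ∧ r = 4/7 ∧ 4/7 = 4/7
p ∨ q = 6/7 ∨ 4/7 = 6/7
(p ∨ q) ∧ r = 6/7 ∧ 4/7 = 4/7
((r ∨ r) ∧ r) ∧ ((p ∨ q) ∧ r) = 4/7 ∧ 4/7 = 4/7
p ⊃ p = 6/7 ⊃ 6/7 = 1
p ⊃ r = 6/7 ⊃ 4/7 = 5/7
(p ⊃ r) ∨ q = 5/7 ∨ 4/7 = 5/7
(p ⊃ p) ⊃ ((p ⊃ r) ∨ q) = 1 ⊃ 5/7 = 5/7
(((r ∨ r) ∧ r) ∧ ((p ∨ q) ∧ r)) ∧ ((p ⊃ p) ⊃ ((p ⊃ r) ∨ q)) = 4/7 ∧ 5/7 = 4/7

4/7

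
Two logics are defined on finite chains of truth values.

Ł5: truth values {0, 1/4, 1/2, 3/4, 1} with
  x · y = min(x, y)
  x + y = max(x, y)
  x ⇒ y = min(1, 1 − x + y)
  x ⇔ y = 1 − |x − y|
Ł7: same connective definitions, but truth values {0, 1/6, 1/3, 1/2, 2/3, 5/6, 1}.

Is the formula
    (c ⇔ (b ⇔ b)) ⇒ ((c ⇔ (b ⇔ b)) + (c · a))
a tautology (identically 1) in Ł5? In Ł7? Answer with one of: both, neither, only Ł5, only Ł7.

both

In Ł5: every assignment gives 1 — tautology.
In Ł7: every assignment gives 1 — tautology.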